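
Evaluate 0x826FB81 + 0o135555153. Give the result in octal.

0x826FB81 = 0o1011575601 in octal.
Add column by column in base 8, right to left:
  1+3 = 4
  0+5 = 5
  6+1 = 7
  5+5 = 2 carry 1
  7+5+1 = 5 carry 1
  5+5+1 = 3 carry 1
  1+5+1 = 7
  1+3 = 4
  0+1 = 1
  1+0 = 1

0o1147352754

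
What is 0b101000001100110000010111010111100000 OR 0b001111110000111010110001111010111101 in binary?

0b101111111100111010110111111111111101

OR bit by bit (1 where either bit is 1):
  101000001100110000010111010111100000
| 001111110000111010110001111010111101
= 101111111100111010110111111111111101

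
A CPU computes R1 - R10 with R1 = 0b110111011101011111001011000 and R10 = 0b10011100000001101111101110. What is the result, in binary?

0b100011111101010001001101010

Subtract column by column in base 2:
  0-0 → 0
  0-1 → 1 (borrow)
  0-1-1 → 0 (borrow)
  1-1-1 → 1 (borrow)
  1-0-1 → 0
  0-1 → 1 (borrow)
  1-1-1 → 1 (borrow)
  0-1-1 → 0 (borrow)
  0-1-1 → 0 (borrow)
  1-1-1 → 1 (borrow)
  1-0-1 → 0
  1-1 → 0
  1-1 → 0
  1-0 → 1
  0-0 → 0
  1-0 → 1
  0-0 → 0
  1-0 → 1
  1-0 → 1
  1-0 → 1
  0-1 → 1 (borrow)
  1-1-1 → 1 (borrow)
  1-1-1 → 1 (borrow)
  1-0-1 → 0
  0-0 → 0
  1-1 → 0
  1-0 → 1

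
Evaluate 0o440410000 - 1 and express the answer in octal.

The trailing 4 digits are 0, so subtracting 1 borrows through: they become 7 and the next digit up decrements.

0o440407777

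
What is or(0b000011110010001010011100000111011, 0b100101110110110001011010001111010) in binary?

0b100111110110111011011110001111011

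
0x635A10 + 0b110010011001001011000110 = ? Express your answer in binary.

0x635A10 = 0b11000110101101000010000 in binary.
Add column by column in base 2, right to left:
  0+0 = 0
  0+1 = 1
  0+1 = 1
  0+0 = 0
  1+0 = 1
  0+0 = 0
  0+1 = 1
  0+1 = 1
  0+0 = 0
  1+1 = 0 carry 1
  0+0+1 = 1
  1+0 = 1
  1+1 = 0 carry 1
  0+0+1 = 1
  1+0 = 1
  0+1 = 1
  1+1 = 0 carry 1
  1+0+1 = 0 carry 1
  0+0+1 = 1
  0+1 = 1
  0+0 = 0
  1+0 = 1
  1+1 = 0 carry 1
  0+1+1 = 0 carry 1
  final carry 1

0b1001011001110110011010110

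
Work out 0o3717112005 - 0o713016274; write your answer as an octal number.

0o3004073511

Subtract column by column in base 8:
  5-4 → 1
  0-7 → 1 (borrow)
  0-2-1 → 5 (borrow)
  2-6-1 → 3 (borrow)
  1-1-1 → 7 (borrow)
  1-0-1 → 0
  7-3 → 4
  1-1 → 0
  7-7 → 0
  3-0 → 3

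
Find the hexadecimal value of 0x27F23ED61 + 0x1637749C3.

0x3E29B3724

Add column by column in base 16, right to left:
  1+3 = 4
  6+C = 2 carry 1
  D+9+1 = 7 carry 1
  E+4+1 = 3 carry 1
  3+7+1 = B
  2+7 = 9
  F+3 = 2 carry 1
  7+6+1 = E
  2+1 = 3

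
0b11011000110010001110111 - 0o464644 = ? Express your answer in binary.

0b11010011111101011010011

0o464644 = 0b100110100110100100 in binary.
Subtract column by column in base 2:
  1-0 → 1
  1-0 → 1
  1-1 → 0
  0-0 → 0
  1-0 → 1
  1-1 → 0
  1-0 → 1
  0-1 → 1 (borrow)
  0-1-1 → 0 (borrow)
  0-0-1 → 1 (borrow)
  1-0-1 → 0
  0-1 → 1 (borrow)
  0-0-1 → 1 (borrow)
  1-1-1 → 1 (borrow)
  1-1-1 → 1 (borrow)
  0-0-1 → 1 (borrow)
  0-0-1 → 1 (borrow)
  0-1-1 → 0 (borrow)
  1-0-1 → 0
  1-0 → 1
  0-0 → 0
  1-0 → 1
  1-0 → 1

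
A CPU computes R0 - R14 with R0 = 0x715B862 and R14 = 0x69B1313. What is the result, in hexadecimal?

0x7AA54F

Subtract column by column in base 16:
  2-3 → F (borrow)
  6-1-1 → 4
  8-3 → 5
  B-1 → A
  5-B → A (borrow)
  1-9-1 → 7 (borrow)
  7-6-1 → 0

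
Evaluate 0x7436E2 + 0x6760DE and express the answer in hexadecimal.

0xDB97C0

Add column by column in base 16, right to left:
  2+E = 0 carry 1
  E+D+1 = C carry 1
  6+0+1 = 7
  3+6 = 9
  4+7 = B
  7+6 = D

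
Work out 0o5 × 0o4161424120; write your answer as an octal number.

0o25067544620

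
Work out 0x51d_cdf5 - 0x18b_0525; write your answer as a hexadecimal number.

Subtract column by column in base 16:
  5-5 → 0
  f-2 → d
  d-5 → 8
  c-0 → c
  d-b → 2
  1-8 → 9 (borrow)
  5-1-1 → 3

0x392c8d0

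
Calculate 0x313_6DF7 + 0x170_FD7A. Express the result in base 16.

0x4846B71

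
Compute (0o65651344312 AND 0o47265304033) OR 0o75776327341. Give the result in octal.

0o75777327353

0o65651344312 AND 0o47265304033 = 0o45241304012.
Then OR with 0o75776327341.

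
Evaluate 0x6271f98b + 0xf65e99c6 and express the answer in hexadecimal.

0x158d09351

Add column by column in base 16, right to left:
  b+6 = 1 carry 1
  8+c+1 = 5 carry 1
  9+9+1 = 3 carry 1
  f+9+1 = 9 carry 1
  1+e+1 = 0 carry 1
  7+5+1 = d
  2+6 = 8
  6+f = 5 carry 1
  final carry 1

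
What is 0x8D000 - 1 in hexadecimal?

0x8CFFF

The trailing 3 digits are 0, so subtracting 1 borrows through: they become F and the next digit up decrements.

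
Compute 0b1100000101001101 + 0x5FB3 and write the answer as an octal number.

0b1100000101001101 = 0o140515 in octal.
0x5FB3 = 0o57663 in octal.
Add column by column in base 8, right to left:
  5+3 = 0 carry 1
  1+6+1 = 0 carry 1
  5+6+1 = 4 carry 1
  0+7+1 = 0 carry 1
  4+5+1 = 2 carry 1
  1+0+1 = 2

0o220400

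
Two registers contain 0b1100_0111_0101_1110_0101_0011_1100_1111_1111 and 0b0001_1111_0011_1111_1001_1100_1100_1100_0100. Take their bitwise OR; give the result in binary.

0b110111110111111111011111110011111111

OR bit by bit (1 where either bit is 1):
  110001110101111001010011110011111111
| 000111110011111110011100110011000100
= 110111110111111111011111110011111111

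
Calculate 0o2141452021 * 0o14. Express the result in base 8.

Multiply each base-8 digit by 12, carrying:
  1×12 = 12 → write 4 carry 1
  2×12+1 = 25 → write 1 carry 3
  0×12+3 = 3 → write 3
  2×12 = 24 → write 0 carry 3
  5×12+3 = 63 → write 7 carry 7
  4×12+7 = 55 → write 7 carry 6
  1×12+6 = 18 → write 2 carry 2
  4×12+2 = 50 → write 2 carry 6
  1×12+6 = 18 → write 2 carry 2
  2×12+2 = 26 → write 2 carry 3
  remaining carry: 3

0o32222770314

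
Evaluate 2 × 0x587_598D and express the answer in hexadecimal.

0xB0EB31A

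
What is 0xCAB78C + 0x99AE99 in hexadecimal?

Add column by column in base 16, right to left:
  C+9 = 5 carry 1
  8+9+1 = 2 carry 1
  7+E+1 = 6 carry 1
  B+A+1 = 6 carry 1
  A+9+1 = 4 carry 1
  C+9+1 = 6 carry 1
  final carry 1

0x1646625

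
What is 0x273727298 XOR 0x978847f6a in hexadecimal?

0xb0bf60df2

XOR each hex digit independently (no carries):
  2^9=b, 7^7=0, 3^8=b, 7^8=f, 2^4=6, 7^7=0, 2^f=d, 9^6=f, 8^a=2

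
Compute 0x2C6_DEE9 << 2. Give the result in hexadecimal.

2 bits is not a whole number of base-16 digits; in binary: 10110001101101111011101001 << 2 = 1011000110110111101110100100.

0xB1B7BA4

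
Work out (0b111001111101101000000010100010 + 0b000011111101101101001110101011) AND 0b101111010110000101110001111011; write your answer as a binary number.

0b101101010010000101010001001001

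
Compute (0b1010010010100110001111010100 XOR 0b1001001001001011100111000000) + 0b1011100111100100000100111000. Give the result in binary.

First 0b1010010010100110001111010100 XOR 0b1001001001001011100111000000 = 0b0011011011101101101000010100.
Add column by column in base 2, right to left:
  0+0 = 0
  0+0 = 0
  1+0 = 1
  0+1 = 1
  1+1 = 0 carry 1
  0+1+1 = 0 carry 1
  0+0+1 = 1
  0+0 = 0
  0+1 = 1
  1+0 = 1
  0+0 = 0
  1+0 = 1
  1+0 = 1
  0+0 = 0
  1+1 = 0 carry 1
  1+0+1 = 0 carry 1
  0+0+1 = 1
  1+1 = 0 carry 1
  1+1+1 = 1 carry 1
  1+1+1 = 1 carry 1
  0+1+1 = 0 carry 1
  1+0+1 = 0 carry 1
  1+0+1 = 0 carry 1
  0+1+1 = 0 carry 1
  1+1+1 = 1 carry 1
  1+1+1 = 1 carry 1
  0+0+1 = 1
  0+1 = 1

0b1111000011010001101101001100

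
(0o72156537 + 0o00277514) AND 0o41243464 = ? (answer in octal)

0o40042040

Add column by column in base 8, right to left:
  7+4 = 3 carry 1
  3+1+1 = 5
  5+5 = 2 carry 1
  6+7+1 = 6 carry 1
  5+7+1 = 5 carry 1
  1+2+1 = 4
  2+0 = 2
  7+0 = 7
Sum = 0o72456253; now AND with 0o41243464:
  7&4=4, 2&1=0, 4&2=0, 5&4=4, 6&3=2, 2&4=0, 5&6=4, 3&4=0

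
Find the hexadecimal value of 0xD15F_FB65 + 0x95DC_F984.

Add column by column in base 16, right to left:
  5+4 = 9
  6+8 = E
  B+9 = 4 carry 1
  F+F+1 = F carry 1
  F+C+1 = C carry 1
  5+D+1 = 3 carry 1
  1+5+1 = 7
  D+9 = 6 carry 1
  final carry 1

0x1673CF4E9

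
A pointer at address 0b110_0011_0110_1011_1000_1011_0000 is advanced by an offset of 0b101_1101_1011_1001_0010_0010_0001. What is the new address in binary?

0b1100000100100100101011010001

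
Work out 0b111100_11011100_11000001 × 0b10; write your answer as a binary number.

0b11110011011100110000010

Multiply each base-2 digit by 2, carrying:
  1×2 = 2 → write 0 carry 1
  0×2+1 = 1 → write 1
  0×2 = 0 → write 0
  0×2 = 0 → write 0
  0×2 = 0 → write 0
  0×2 = 0 → write 0
  1×2 = 2 → write 0 carry 1
  1×2+1 = 3 → write 1 carry 1
  0×2+1 = 1 → write 1
  0×2 = 0 → write 0
  1×2 = 2 → write 0 carry 1
  1×2+1 = 3 → write 1 carry 1
  1×2+1 = 3 → write 1 carry 1
  0×2+1 = 1 → write 1
  1×2 = 2 → write 0 carry 1
  1×2+1 = 3 → write 1 carry 1
  0×2+1 = 1 → write 1
  0×2 = 0 → write 0
  1×2 = 2 → write 0 carry 1
  1×2+1 = 3 → write 1 carry 1
  1×2+1 = 3 → write 1 carry 1
  1×2+1 = 3 → write 1 carry 1
  remaining carry: 1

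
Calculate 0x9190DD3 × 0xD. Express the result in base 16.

0x7645B3B7

Multiply each base-16 digit by 13, carrying:
  3×13 = 39 → write 7 carry 2
  D×13+2 = 171 → write B carry 10
  D×13+10 = 179 → write 3 carry 11
  0×13+11 = 11 → write B
  9×13 = 117 → write 5 carry 7
  1×13+7 = 20 → write 4 carry 1
  9×13+1 = 118 → write 6 carry 7
  remaining carry: 7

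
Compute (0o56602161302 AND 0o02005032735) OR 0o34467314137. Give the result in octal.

0o56602161302 AND 0o02005032735 = 0o02000020300.
Then OR with 0o34467314137.

0o36467334337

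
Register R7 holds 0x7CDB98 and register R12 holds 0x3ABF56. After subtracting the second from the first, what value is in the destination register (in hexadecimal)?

Subtract column by column in base 16:
  8-6 → 2
  9-5 → 4
  B-F → C (borrow)
  D-B-1 → 1
  C-A → 2
  7-3 → 4

0x421C42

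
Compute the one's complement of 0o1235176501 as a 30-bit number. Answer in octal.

Each oct digit d becomes 7−d:
  1→6, 2→5, 3→4, 5→2, 1→6, 7→0, 6→1, 5→2, 0→7, 1→6

0o6542601276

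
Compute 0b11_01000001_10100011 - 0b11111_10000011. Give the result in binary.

0b110010001000100000

Subtract column by column in base 2:
  1-1 → 0
  1-1 → 0
  0-0 → 0
  0-0 → 0
  0-0 → 0
  1-0 → 1
  0-0 → 0
  1-1 → 0
  1-1 → 0
  0-1 → 1 (borrow)
  0-1-1 → 0 (borrow)
  0-1-1 → 0 (borrow)
  0-1-1 → 0 (borrow)
  0-0-1 → 1 (borrow)
  1-0-1 → 0
  0-0 → 0
  1-0 → 1
  1-0 → 1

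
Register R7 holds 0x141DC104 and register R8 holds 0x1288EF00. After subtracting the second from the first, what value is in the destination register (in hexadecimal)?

0x194D204

Subtract column by column in base 16:
  4-0 → 4
  0-0 → 0
  1-F → 2 (borrow)
  C-E-1 → D (borrow)
  D-8-1 → 4
  1-8 → 9 (borrow)
  4-2-1 → 1
  1-1 → 0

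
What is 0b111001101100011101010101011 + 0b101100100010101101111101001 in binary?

Add column by column in base 2, right to left:
  1+1 = 0 carry 1
  1+0+1 = 0 carry 1
  0+0+1 = 1
  1+1 = 0 carry 1
  0+0+1 = 1
  1+1 = 0 carry 1
  0+1+1 = 0 carry 1
  1+1+1 = 1 carry 1
  0+1+1 = 0 carry 1
  1+1+1 = 1 carry 1
  0+0+1 = 1
  1+1 = 0 carry 1
  1+1+1 = 1 carry 1
  1+0+1 = 0 carry 1
  0+1+1 = 0 carry 1
  0+0+1 = 1
  0+1 = 1
  1+0 = 1
  1+0 = 1
  0+0 = 0
  1+1 = 0 carry 1
  1+0+1 = 0 carry 1
  0+0+1 = 1
  0+1 = 1
  1+1 = 0 carry 1
  1+0+1 = 0 carry 1
  1+1+1 = 1 carry 1
  final carry 1

0b1100110001111001011010010100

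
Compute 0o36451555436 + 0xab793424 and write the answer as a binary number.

0o36451555436 = 0b11110100101001101101101100011110 in binary.
0xab793424 = 0b10101011011110010011010000100100 in binary.
Add column by column in base 2, right to left:
  0+0 = 0
  1+0 = 1
  1+1 = 0 carry 1
  1+0+1 = 0 carry 1
  1+0+1 = 0 carry 1
  0+1+1 = 0 carry 1
  0+0+1 = 1
  0+0 = 0
  1+0 = 1
  1+0 = 1
  0+1 = 1
  1+0 = 1
  1+1 = 0 carry 1
  0+1+1 = 0 carry 1
  1+0+1 = 0 carry 1
  1+0+1 = 0 carry 1
  0+1+1 = 0 carry 1
  1+0+1 = 0 carry 1
  1+0+1 = 0 carry 1
  0+1+1 = 0 carry 1
  0+1+1 = 0 carry 1
  1+1+1 = 1 carry 1
  0+1+1 = 0 carry 1
  1+0+1 = 0 carry 1
  0+1+1 = 0 carry 1
  0+1+1 = 0 carry 1
  1+0+1 = 0 carry 1
  0+1+1 = 0 carry 1
  1+0+1 = 0 carry 1
  1+1+1 = 1 carry 1
  1+0+1 = 0 carry 1
  1+1+1 = 1 carry 1
  final carry 1

0b110100000001000000000111101000010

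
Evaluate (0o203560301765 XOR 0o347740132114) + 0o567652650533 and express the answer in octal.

0o734073104424

First 0o203560301765 XOR 0o347740132114 = 0o144220233671.
Add column by column in base 8, right to left:
  1+3 = 4
  7+3 = 2 carry 1
  6+5+1 = 4 carry 1
  3+0+1 = 4
  3+5 = 0 carry 1
  2+6+1 = 1 carry 1
  0+2+1 = 3
  2+5 = 7
  2+6 = 0 carry 1
  4+7+1 = 4 carry 1
  4+6+1 = 3 carry 1
  1+5+1 = 7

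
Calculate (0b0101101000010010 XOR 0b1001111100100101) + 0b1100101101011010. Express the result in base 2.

0b11001000010010001

First 0b0101101000010010 XOR 0b1001111100100101 = 0b1100010100110111.
Add column by column in base 2, right to left:
  1+0 = 1
  1+1 = 0 carry 1
  1+0+1 = 0 carry 1
  0+1+1 = 0 carry 1
  1+1+1 = 1 carry 1
  1+0+1 = 0 carry 1
  0+1+1 = 0 carry 1
  0+0+1 = 1
  1+1 = 0 carry 1
  0+1+1 = 0 carry 1
  1+0+1 = 0 carry 1
  0+1+1 = 0 carry 1
  0+0+1 = 1
  0+0 = 0
  1+1 = 0 carry 1
  1+1+1 = 1 carry 1
  final carry 1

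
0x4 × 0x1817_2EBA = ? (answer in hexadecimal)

0x605CBAE8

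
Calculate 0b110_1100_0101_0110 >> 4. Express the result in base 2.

Right shift by 4: drop the 4 least-significant bits.

0b11011000101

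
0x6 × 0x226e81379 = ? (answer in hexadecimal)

0xce97074d6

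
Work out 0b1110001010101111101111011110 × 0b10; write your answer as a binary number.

Multiply each base-2 digit by 2, carrying:
  0×2 = 0 → write 0
  1×2 = 2 → write 0 carry 1
  1×2+1 = 3 → write 1 carry 1
  1×2+1 = 3 → write 1 carry 1
  1×2+1 = 3 → write 1 carry 1
  0×2+1 = 1 → write 1
  1×2 = 2 → write 0 carry 1
  1×2+1 = 3 → write 1 carry 1
  1×2+1 = 3 → write 1 carry 1
  1×2+1 = 3 → write 1 carry 1
  0×2+1 = 1 → write 1
  1×2 = 2 → write 0 carry 1
  1×2+1 = 3 → write 1 carry 1
  1×2+1 = 3 → write 1 carry 1
  1×2+1 = 3 → write 1 carry 1
  1×2+1 = 3 → write 1 carry 1
  0×2+1 = 1 → write 1
  1×2 = 2 → write 0 carry 1
  0×2+1 = 1 → write 1
  1×2 = 2 → write 0 carry 1
  0×2+1 = 1 → write 1
  1×2 = 2 → write 0 carry 1
  0×2+1 = 1 → write 1
  0×2 = 0 → write 0
  0×2 = 0 → write 0
  1×2 = 2 → write 0 carry 1
  1×2+1 = 3 → write 1 carry 1
  1×2+1 = 3 → write 1 carry 1
  remaining carry: 1

0b11100010101011111011110111100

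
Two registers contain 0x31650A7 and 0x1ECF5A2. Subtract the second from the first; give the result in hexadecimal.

0x1295B05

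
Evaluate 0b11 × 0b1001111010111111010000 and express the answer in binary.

0b11101110000111101110000

Multiply each base-2 digit by 3, carrying:
  0×3 = 0 → write 0
  0×3 = 0 → write 0
  0×3 = 0 → write 0
  0×3 = 0 → write 0
  1×3 = 3 → write 1 carry 1
  0×3+1 = 1 → write 1
  1×3 = 3 → write 1 carry 1
  1×3+1 = 4 → write 0 carry 2
  1×3+2 = 5 → write 1 carry 2
  1×3+2 = 5 → write 1 carry 2
  1×3+2 = 5 → write 1 carry 2
  1×3+2 = 5 → write 1 carry 2
  0×3+2 = 2 → write 0 carry 1
  1×3+1 = 4 → write 0 carry 2
  0×3+2 = 2 → write 0 carry 1
  1×3+1 = 4 → write 0 carry 2
  1×3+2 = 5 → write 1 carry 2
  1×3+2 = 5 → write 1 carry 2
  1×3+2 = 5 → write 1 carry 2
  0×3+2 = 2 → write 0 carry 1
  0×3+1 = 1 → write 1
  1×3 = 3 → write 1 carry 1
  remaining carry: 1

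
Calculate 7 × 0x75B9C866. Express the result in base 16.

Multiply each base-16 digit by 7, carrying:
  6×7 = 42 → write A carry 2
  6×7+2 = 44 → write C carry 2
  8×7+2 = 58 → write A carry 3
  C×7+3 = 87 → write 7 carry 5
  9×7+5 = 68 → write 4 carry 4
  B×7+4 = 81 → write 1 carry 5
  5×7+5 = 40 → write 8 carry 2
  7×7+2 = 51 → write 3 carry 3
  remaining carry: 3

0x338147ACA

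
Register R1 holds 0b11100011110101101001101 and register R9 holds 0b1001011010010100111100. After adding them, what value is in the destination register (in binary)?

0b100101111001000010001001

Add column by column in base 2, right to left:
  1+0 = 1
  0+0 = 0
  1+1 = 0 carry 1
  1+1+1 = 1 carry 1
  0+1+1 = 0 carry 1
  0+1+1 = 0 carry 1
  1+0+1 = 0 carry 1
  0+0+1 = 1
  1+1 = 0 carry 1
  1+0+1 = 0 carry 1
  0+1+1 = 0 carry 1
  1+0+1 = 0 carry 1
  0+0+1 = 1
  1+1 = 0 carry 1
  1+0+1 = 0 carry 1
  1+1+1 = 1 carry 1
  1+1+1 = 1 carry 1
  0+0+1 = 1
  0+1 = 1
  0+0 = 0
  1+0 = 1
  1+1 = 0 carry 1
  1+0+1 = 0 carry 1
  final carry 1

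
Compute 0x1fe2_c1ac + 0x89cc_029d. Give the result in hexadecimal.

Add column by column in base 16, right to left:
  c+d = 9 carry 1
  a+9+1 = 4 carry 1
  1+2+1 = 4
  c+0 = c
  2+c = e
  e+c = a carry 1
  f+9+1 = 9 carry 1
  1+8+1 = a

0xa9aec449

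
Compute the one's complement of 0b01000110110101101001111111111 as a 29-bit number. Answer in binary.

Invert each bit: 01000110110101101001111111111 → 10111001001010010110000000000.

0b10111001001010010110000000000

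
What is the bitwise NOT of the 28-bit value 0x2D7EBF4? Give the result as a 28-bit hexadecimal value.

0xD28140B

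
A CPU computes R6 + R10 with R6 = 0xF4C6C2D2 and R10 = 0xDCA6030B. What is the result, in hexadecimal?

Add column by column in base 16, right to left:
  2+B = D
  D+0 = D
  2+3 = 5
  C+0 = C
  6+6 = C
  C+A = 6 carry 1
  4+C+1 = 1 carry 1
  F+D+1 = D carry 1
  final carry 1

0x1D16CC5DD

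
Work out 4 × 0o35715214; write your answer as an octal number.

Multiply each base-8 digit by 4, carrying:
  4×4 = 16 → write 0 carry 2
  1×4+2 = 6 → write 6
  2×4 = 8 → write 0 carry 1
  5×4+1 = 21 → write 5 carry 2
  1×4+2 = 6 → write 6
  7×4 = 28 → write 4 carry 3
  5×4+3 = 23 → write 7 carry 2
  3×4+2 = 14 → write 6 carry 1
  remaining carry: 1

0o167465060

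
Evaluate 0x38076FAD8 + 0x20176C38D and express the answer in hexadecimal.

0x581EDBE65

Add column by column in base 16, right to left:
  8+D = 5 carry 1
  D+8+1 = 6 carry 1
  A+3+1 = E
  F+C = B carry 1
  6+6+1 = D
  7+7 = E
  0+1 = 1
  8+0 = 8
  3+2 = 5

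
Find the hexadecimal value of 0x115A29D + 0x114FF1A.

0x22AA1B7

Add column by column in base 16, right to left:
  D+A = 7 carry 1
  9+1+1 = B
  2+F = 1 carry 1
  A+F+1 = A carry 1
  5+4+1 = A
  1+1 = 2
  1+1 = 2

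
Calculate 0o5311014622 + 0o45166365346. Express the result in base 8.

Add column by column in base 8, right to left:
  2+6 = 0 carry 1
  2+4+1 = 7
  6+3 = 1 carry 1
  4+5+1 = 2 carry 1
  1+6+1 = 0 carry 1
  0+3+1 = 4
  1+6 = 7
  1+6 = 7
  3+1 = 4
  5+5 = 2 carry 1
  0+4+1 = 5

0o52477402170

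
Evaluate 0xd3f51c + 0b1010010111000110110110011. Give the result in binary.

0b10000111111000001011001111

0xd3f51c = 0b110100111111010100011100 in binary.
Add column by column in base 2, right to left:
  0+1 = 1
  0+1 = 1
  1+0 = 1
  1+0 = 1
  1+1 = 0 carry 1
  0+1+1 = 0 carry 1
  0+0+1 = 1
  0+1 = 1
  1+1 = 0 carry 1
  0+0+1 = 1
  1+1 = 0 carry 1
  0+1+1 = 0 carry 1
  1+0+1 = 0 carry 1
  1+0+1 = 0 carry 1
  1+0+1 = 0 carry 1
  1+1+1 = 1 carry 1
  1+1+1 = 1 carry 1
  1+1+1 = 1 carry 1
  0+0+1 = 1
  0+1 = 1
  1+0 = 1
  0+0 = 0
  1+1 = 0 carry 1
  1+0+1 = 0 carry 1
  0+1+1 = 0 carry 1
  final carry 1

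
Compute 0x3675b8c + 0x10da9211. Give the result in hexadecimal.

0x1441ed9d

Add column by column in base 16, right to left:
  c+1 = d
  8+1 = 9
  b+2 = d
  5+9 = e
  7+a = 1 carry 1
  6+d+1 = 4 carry 1
  3+0+1 = 4
  0+1 = 1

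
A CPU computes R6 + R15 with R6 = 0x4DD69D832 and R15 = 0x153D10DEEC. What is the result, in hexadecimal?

0x1A1A7AB71E

Add column by column in base 16, right to left:
  2+C = E
  3+E = 1 carry 1
  8+E+1 = 7 carry 1
  D+D+1 = B carry 1
  9+0+1 = A
  6+1 = 7
  D+D = A carry 1
  D+3+1 = 1 carry 1
  4+5+1 = A
  0+1 = 1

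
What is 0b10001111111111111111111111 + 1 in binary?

0b10010000000000000000000000

The trailing 22 digits are 1 (max in base 2), so adding 1 cascades: they roll to 0 and the next digit up increments.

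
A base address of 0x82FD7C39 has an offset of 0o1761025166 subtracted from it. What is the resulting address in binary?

0x82FD7C39 = 0b10000010111111010111110000111001 in binary.
0o1761025166 = 0b1111110001000010101001110110 in binary.
Subtract column by column in base 2:
  1-0 → 1
  0-1 → 1 (borrow)
  0-1-1 → 0 (borrow)
  1-0-1 → 0
  1-1 → 0
  1-1 → 0
  0-1 → 1 (borrow)
  0-0-1 → 1 (borrow)
  0-0-1 → 1 (borrow)
  0-1-1 → 0 (borrow)
  1-0-1 → 0
  1-1 → 0
  1-0 → 1
  1-1 → 0
  1-0 → 1
  0-0 → 0
  1-0 → 1
  0-0 → 0
  1-1 → 0
  1-0 → 1
  1-0 → 1
  1-0 → 1
  1-1 → 0
  1-1 → 0
  0-1 → 1 (borrow)
  1-1-1 → 1 (borrow)
  0-1-1 → 0 (borrow)
  0-1-1 → 0 (borrow)
  0-0-1 → 1 (borrow)
  0-0-1 → 1 (borrow)
  0-0-1 → 1 (borrow)
  1-0-1 → 0

0b1110011001110010101000111000011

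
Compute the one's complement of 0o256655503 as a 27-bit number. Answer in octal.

Each oct digit d becomes 7−d:
  2→5, 5→2, 6→1, 6→1, 5→2, 5→2, 5→2, 0→7, 3→4

0o521122274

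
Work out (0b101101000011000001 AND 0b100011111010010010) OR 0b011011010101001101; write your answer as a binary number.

0b111011010111001101

0b101101000011000001 AND 0b100011111010010010 = 0b100001000010000000.
Then OR with 0b011011010101001101.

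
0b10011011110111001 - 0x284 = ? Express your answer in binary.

0x284 = 0b1010000100 in binary.
Subtract column by column in base 2:
  1-0 → 1
  0-0 → 0
  0-1 → 1 (borrow)
  1-0-1 → 0
  1-0 → 1
  1-0 → 1
  0-0 → 0
  1-1 → 0
  1-0 → 1
  1-1 → 0
  1-0 → 1
  0-0 → 0
  1-0 → 1
  1-0 → 1
  0-0 → 0
  0-0 → 0
  1-0 → 1

0b10011010100110101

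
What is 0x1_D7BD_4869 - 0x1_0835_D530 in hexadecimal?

Subtract column by column in base 16:
  9-0 → 9
  6-3 → 3
  8-5 → 3
  4-D → 7 (borrow)
  D-5-1 → 7
  B-3 → 8
  7-8 → F (borrow)
  D-0-1 → C
  1-1 → 0

0xCF877339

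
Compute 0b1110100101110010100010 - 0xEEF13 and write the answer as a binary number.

0b1010110110110110001111

0xEEF13 = 0b11101110111100010011 in binary.
Subtract column by column in base 2:
  0-1 → 1 (borrow)
  1-1-1 → 1 (borrow)
  0-0-1 → 1 (borrow)
  0-0-1 → 1 (borrow)
  0-1-1 → 0 (borrow)
  1-0-1 → 0
  0-0 → 0
  1-0 → 1
  0-1 → 1 (borrow)
  0-1-1 → 0 (borrow)
  1-1-1 → 1 (borrow)
  1-1-1 → 1 (borrow)
  1-0-1 → 0
  0-1 → 1 (borrow)
  1-1-1 → 1 (borrow)
  0-1-1 → 0 (borrow)
  0-0-1 → 1 (borrow)
  1-1-1 → 1 (borrow)
  0-1-1 → 0 (borrow)
  1-1-1 → 1 (borrow)
  1-0-1 → 0
  1-0 → 1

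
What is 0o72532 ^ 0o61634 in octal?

0o13306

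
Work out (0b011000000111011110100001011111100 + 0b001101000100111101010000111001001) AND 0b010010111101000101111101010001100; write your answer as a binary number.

0b1100000001110000010000100

Add column by column in base 2, right to left:
  0+1 = 1
  0+0 = 0
  1+0 = 1
  1+1 = 0 carry 1
  1+0+1 = 0 carry 1
  1+0+1 = 0 carry 1
  1+1+1 = 1 carry 1
  1+1+1 = 1 carry 1
  0+1+1 = 0 carry 1
  1+0+1 = 0 carry 1
  0+0+1 = 1
  0+0 = 0
  0+0 = 0
  0+1 = 1
  1+0 = 1
  0+1 = 1
  1+0 = 1
  1+1 = 0 carry 1
  1+1+1 = 1 carry 1
  1+1+1 = 1 carry 1
  0+1+1 = 0 carry 1
  1+0+1 = 0 carry 1
  1+0+1 = 0 carry 1
  1+1+1 = 1 carry 1
  0+0+1 = 1
  0+0 = 0
  0+0 = 0
  0+1 = 1
  0+0 = 0
  0+1 = 1
  1+1 = 0 carry 1
  1+0+1 = 0 carry 1
  final carry 1
Sum = 0b100101001100011011110010011000101; now AND with 0b010010111101000101111101010001100:
  100101001100011011110010011000101
& 010010111101000101111101010001100
= 000000001100000001110000010000100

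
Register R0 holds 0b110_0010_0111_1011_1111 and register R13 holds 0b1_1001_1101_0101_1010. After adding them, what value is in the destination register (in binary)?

0b1111100010100011001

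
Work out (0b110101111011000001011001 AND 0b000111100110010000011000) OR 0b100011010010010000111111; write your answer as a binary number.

0b110101111011000001011001 AND 0b000111100110010000011000 = 0b000101100010000000011000.
Then OR with 0b100011010010010000111111.

0b100111110010010000111111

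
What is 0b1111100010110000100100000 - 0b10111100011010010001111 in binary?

Subtract column by column in base 2:
  0-1 → 1 (borrow)
  0-1-1 → 0 (borrow)
  0-1-1 → 0 (borrow)
  0-1-1 → 0 (borrow)
  0-0-1 → 1 (borrow)
  1-0-1 → 0
  0-0 → 0
  0-1 → 1 (borrow)
  1-0-1 → 0
  0-0 → 0
  0-1 → 1 (borrow)
  0-0-1 → 1 (borrow)
  0-1-1 → 0 (borrow)
  1-1-1 → 1 (borrow)
  1-0-1 → 0
  0-0 → 0
  1-0 → 1
  0-1 → 1 (borrow)
  0-1-1 → 0 (borrow)
  0-1-1 → 0 (borrow)
  1-1-1 → 1 (borrow)
  1-0-1 → 0
  1-1 → 0
  1-0 → 1
  1-0 → 1

0b1100100110010110010010001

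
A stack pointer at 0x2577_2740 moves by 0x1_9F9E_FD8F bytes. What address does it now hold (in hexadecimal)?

0x1C51624CF

Add column by column in base 16, right to left:
  0+F = F
  4+8 = C
  7+D = 4 carry 1
  2+F+1 = 2 carry 1
  7+E+1 = 6 carry 1
  7+9+1 = 1 carry 1
  5+F+1 = 5 carry 1
  2+9+1 = C
  0+1 = 1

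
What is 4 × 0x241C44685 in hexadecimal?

Multiply each base-16 digit by 4, carrying:
  5×4 = 20 → write 4 carry 1
  8×4+1 = 33 → write 1 carry 2
  6×4+2 = 26 → write A carry 1
  4×4+1 = 17 → write 1 carry 1
  4×4+1 = 17 → write 1 carry 1
  C×4+1 = 49 → write 1 carry 3
  1×4+3 = 7 → write 7
  4×4 = 16 → write 0 carry 1
  2×4+1 = 9 → write 9

0x907111A14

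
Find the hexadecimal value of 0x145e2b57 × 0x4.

0x5178ad5c

Multiply each base-16 digit by 4, carrying:
  7×4 = 28 → write c carry 1
  5×4+1 = 21 → write 5 carry 1
  b×4+1 = 45 → write d carry 2
  2×4+2 = 10 → write a
  e×4 = 56 → write 8 carry 3
  5×4+3 = 23 → write 7 carry 1
  4×4+1 = 17 → write 1 carry 1
  1×4+1 = 5 → write 5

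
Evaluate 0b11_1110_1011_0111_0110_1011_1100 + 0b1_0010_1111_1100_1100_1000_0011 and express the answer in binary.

0b101000110110100001100111111

Add column by column in base 2, right to left:
  0+1 = 1
  0+1 = 1
  1+0 = 1
  1+0 = 1
  1+0 = 1
  1+0 = 1
  0+0 = 0
  1+1 = 0 carry 1
  0+0+1 = 1
  1+0 = 1
  1+1 = 0 carry 1
  0+1+1 = 0 carry 1
  1+0+1 = 0 carry 1
  1+0+1 = 0 carry 1
  1+1+1 = 1 carry 1
  0+1+1 = 0 carry 1
  1+1+1 = 1 carry 1
  1+1+1 = 1 carry 1
  0+1+1 = 0 carry 1
  1+1+1 = 1 carry 1
  0+0+1 = 1
  1+1 = 0 carry 1
  1+0+1 = 0 carry 1
  1+0+1 = 0 carry 1
  1+1+1 = 1 carry 1
  1+0+1 = 0 carry 1
  final carry 1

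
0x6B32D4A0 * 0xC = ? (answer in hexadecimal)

Multiply each base-16 digit by 12, carrying:
  0×12 = 0 → write 0
  A×12 = 120 → write 8 carry 7
  4×12+7 = 55 → write 7 carry 3
  D×12+3 = 159 → write F carry 9
  2×12+9 = 33 → write 1 carry 2
  3×12+2 = 38 → write 6 carry 2
  B×12+2 = 134 → write 6 carry 8
  6×12+8 = 80 → write 0 carry 5
  remaining carry: 5

0x50661F780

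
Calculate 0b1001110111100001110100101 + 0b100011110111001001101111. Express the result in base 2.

0b1110010110011011000010100

Add column by column in base 2, right to left:
  1+1 = 0 carry 1
  0+1+1 = 0 carry 1
  1+1+1 = 1 carry 1
  0+1+1 = 0 carry 1
  0+0+1 = 1
  1+1 = 0 carry 1
  0+1+1 = 0 carry 1
  1+0+1 = 0 carry 1
  1+0+1 = 0 carry 1
  1+1+1 = 1 carry 1
  0+0+1 = 1
  0+0 = 0
  0+1 = 1
  0+1 = 1
  1+1 = 0 carry 1
  1+0+1 = 0 carry 1
  1+1+1 = 1 carry 1
  1+1+1 = 1 carry 1
  0+1+1 = 0 carry 1
  1+1+1 = 1 carry 1
  1+0+1 = 0 carry 1
  1+0+1 = 0 carry 1
  0+0+1 = 1
  0+1 = 1
  1+0 = 1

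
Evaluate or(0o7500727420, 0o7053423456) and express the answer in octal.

OR each oct digit independently (no carries):
  7|7=7, 5|0=5, 0|5=5, 0|3=3, 7|4=7, 2|2=2, 7|3=7, 4|4=4, 2|5=7, 0|6=6

0o7553727476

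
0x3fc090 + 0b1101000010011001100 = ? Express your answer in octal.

0o21442534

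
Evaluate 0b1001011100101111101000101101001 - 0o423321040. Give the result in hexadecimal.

0x474A2F49

0b1001011100101111101000101101001 = 0x4B97D169 in hexadecimal.
0o423321040 = 0x44DA220 in hexadecimal.
Subtract column by column in base 16:
  9-0 → 9
  6-2 → 4
  1-2 → F (borrow)
  D-A-1 → 2
  7-D → A (borrow)
  9-4-1 → 4
  B-4 → 7
  4-0 → 4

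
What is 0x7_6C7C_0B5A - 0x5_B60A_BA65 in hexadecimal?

Subtract column by column in base 16:
  A-5 → 5
  5-6 → F (borrow)
  B-A-1 → 0
  0-B → 5 (borrow)
  C-A-1 → 1
  7-0 → 7
  C-6 → 6
  6-B → B (borrow)
  7-5-1 → 1

0x1B67150F5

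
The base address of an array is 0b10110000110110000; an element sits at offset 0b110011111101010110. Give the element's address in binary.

Add column by column in base 2, right to left:
  0+0 = 0
  0+1 = 1
  0+1 = 1
  0+0 = 0
  1+1 = 0 carry 1
  1+0+1 = 0 carry 1
  0+1+1 = 0 carry 1
  1+0+1 = 0 carry 1
  1+1+1 = 1 carry 1
  0+1+1 = 0 carry 1
  0+1+1 = 0 carry 1
  0+1+1 = 0 carry 1
  0+1+1 = 0 carry 1
  1+1+1 = 1 carry 1
  1+0+1 = 0 carry 1
  0+0+1 = 1
  1+1 = 0 carry 1
  0+1+1 = 0 carry 1
  final carry 1

0b1001010000100000110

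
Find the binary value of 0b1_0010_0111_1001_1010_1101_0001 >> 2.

0b10010011110011010110100

Right shift by 2: drop the 2 least-significant bits.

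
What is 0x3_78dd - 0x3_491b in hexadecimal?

Subtract column by column in base 16:
  d-b → 2
  d-1 → c
  8-9 → f (borrow)
  7-4-1 → 2
  3-3 → 0

0x2fc2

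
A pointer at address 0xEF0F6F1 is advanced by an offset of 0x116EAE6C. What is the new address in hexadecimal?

0x205FA55D

Add column by column in base 16, right to left:
  1+C = D
  F+6 = 5 carry 1
  6+E+1 = 5 carry 1
  F+A+1 = A carry 1
  0+E+1 = F
  F+6 = 5 carry 1
  E+1+1 = 0 carry 1
  0+1+1 = 2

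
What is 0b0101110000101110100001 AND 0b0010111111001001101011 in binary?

0b0000110000001000100001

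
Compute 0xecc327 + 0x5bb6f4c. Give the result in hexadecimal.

Add column by column in base 16, right to left:
  7+c = 3 carry 1
  2+4+1 = 7
  3+f = 2 carry 1
  c+6+1 = 3 carry 1
  c+b+1 = 8 carry 1
  e+b+1 = a carry 1
  0+5+1 = 6

0x6a83273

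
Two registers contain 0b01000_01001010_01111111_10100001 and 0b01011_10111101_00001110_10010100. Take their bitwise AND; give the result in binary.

AND bit by bit (1 only where both bits are 1):
  01000010010100111111110100001
& 01011101111010000111010010100
= 01000000010000000111010000000

0b01000000010000000111010000000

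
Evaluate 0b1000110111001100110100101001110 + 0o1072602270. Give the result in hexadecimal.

0x4FD16E06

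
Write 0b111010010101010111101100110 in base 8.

0o722527546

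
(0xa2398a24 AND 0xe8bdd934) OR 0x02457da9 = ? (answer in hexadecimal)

0xa2398a24 AND 0xe8bdd934 = 0xa0398824.
Then OR with 0x02457da9.

0xa27dfdad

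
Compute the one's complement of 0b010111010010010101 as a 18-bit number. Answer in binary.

Invert each bit: 010111010010010101 → 101000101101101010.

0b101000101101101010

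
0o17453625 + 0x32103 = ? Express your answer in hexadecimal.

0o17453625 = 0x3e5795 in hexadecimal.
Add column by column in base 16, right to left:
  5+3 = 8
  9+0 = 9
  7+1 = 8
  5+2 = 7
  e+3 = 1 carry 1
  3+0+1 = 4

0x417898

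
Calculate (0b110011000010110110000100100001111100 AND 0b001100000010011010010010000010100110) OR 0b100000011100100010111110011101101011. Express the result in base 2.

0b110011000010110110000100100001111100 AND 0b001100000010011010010010000010100110 = 0b000000000010010010000000000000100100.
Then OR with 0b100000011100100010111110011101101011.

0b100000011110110010111110011101101111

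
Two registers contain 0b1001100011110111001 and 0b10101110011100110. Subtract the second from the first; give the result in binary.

0b110110101011010011

Subtract column by column in base 2:
  1-0 → 1
  0-1 → 1 (borrow)
  0-1-1 → 0 (borrow)
  1-0-1 → 0
  1-0 → 1
  1-1 → 0
  0-1 → 1 (borrow)
  1-1-1 → 1 (borrow)
  1-0-1 → 0
  1-0 → 1
  1-1 → 0
  0-1 → 1 (borrow)
  0-1-1 → 0 (borrow)
  0-0-1 → 1 (borrow)
  1-1-1 → 1 (borrow)
  1-0-1 → 0
  0-1 → 1 (borrow)
  0-0-1 → 1 (borrow)
  1-0-1 → 0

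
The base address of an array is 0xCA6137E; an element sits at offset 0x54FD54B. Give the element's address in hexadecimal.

Add column by column in base 16, right to left:
  E+B = 9 carry 1
  7+4+1 = C
  3+5 = 8
  1+D = E
  6+F = 5 carry 1
  A+4+1 = F
  C+5 = 1 carry 1
  final carry 1

0x11F5E8C9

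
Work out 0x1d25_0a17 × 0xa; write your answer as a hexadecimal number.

0x1237264e6

Multiply each base-16 digit by 10, carrying:
  7×10 = 70 → write 6 carry 4
  1×10+4 = 14 → write e
  a×10 = 100 → write 4 carry 6
  0×10+6 = 6 → write 6
  5×10 = 50 → write 2 carry 3
  2×10+3 = 23 → write 7 carry 1
  d×10+1 = 131 → write 3 carry 8
  1×10+8 = 18 → write 2 carry 1
  remaining carry: 1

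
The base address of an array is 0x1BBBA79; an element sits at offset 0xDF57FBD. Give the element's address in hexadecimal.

Add column by column in base 16, right to left:
  9+D = 6 carry 1
  7+B+1 = 3 carry 1
  A+F+1 = A carry 1
  B+7+1 = 3 carry 1
  B+5+1 = 1 carry 1
  B+F+1 = B carry 1
  1+D+1 = F

0xFB13A36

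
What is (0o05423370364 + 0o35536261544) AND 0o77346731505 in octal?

0o43140610100

Add column by column in base 8, right to left:
  4+4 = 0 carry 1
  6+4+1 = 3 carry 1
  3+5+1 = 1 carry 1
  0+1+1 = 2
  7+6 = 5 carry 1
  3+2+1 = 6
  3+6 = 1 carry 1
  2+3+1 = 6
  4+5 = 1 carry 1
  5+5+1 = 3 carry 1
  0+3+1 = 4
Sum = 0o43161652130; now AND with 0o77346731505:
  4&7=4, 3&7=3, 1&3=1, 6&4=4, 1&6=0, 6&7=6, 5&3=1, 2&1=0, 1&5=1, 3&0=0, 0&5=0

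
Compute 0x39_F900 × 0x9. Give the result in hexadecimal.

Multiply each base-16 digit by 9, carrying:
  0×9 = 0 → write 0
  0×9 = 0 → write 0
  9×9 = 81 → write 1 carry 5
  F×9+5 = 140 → write C carry 8
  9×9+8 = 89 → write 9 carry 5
  3×9+5 = 32 → write 0 carry 2
  remaining carry: 2

0x209C100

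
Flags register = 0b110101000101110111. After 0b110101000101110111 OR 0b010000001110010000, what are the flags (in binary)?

OR bit by bit (1 where either bit is 1):
  110101000101110111
| 010000001110010000
= 110101001111110111

0b110101001111110111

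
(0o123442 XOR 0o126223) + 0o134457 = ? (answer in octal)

0o142340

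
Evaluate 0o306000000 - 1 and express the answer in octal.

The trailing 6 digits are 0, so subtracting 1 borrows through: they become 7 and the next digit up decrements.

0o305777777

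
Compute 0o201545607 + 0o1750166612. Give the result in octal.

0o2151734421

Add column by column in base 8, right to left:
  7+2 = 1 carry 1
  0+1+1 = 2
  6+6 = 4 carry 1
  5+6+1 = 4 carry 1
  4+6+1 = 3 carry 1
  5+1+1 = 7
  1+0 = 1
  0+5 = 5
  2+7 = 1 carry 1
  0+1+1 = 2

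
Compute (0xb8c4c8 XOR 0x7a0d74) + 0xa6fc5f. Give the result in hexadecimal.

0x169c61b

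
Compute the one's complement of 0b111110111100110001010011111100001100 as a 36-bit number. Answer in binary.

0b000001000011001110101100000011110011

Invert each bit: 111110111100110001010011111100001100 → 000001000011001110101100000011110011.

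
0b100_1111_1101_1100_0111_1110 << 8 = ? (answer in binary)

0b1001111110111000111111000000000

Left shift by 8: append 8 zero bits.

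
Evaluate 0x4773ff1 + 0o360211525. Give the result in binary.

0b1000001110000101001101000110

0x4773ff1 = 0b100011101110011111111110001 in binary.
0o360211525 = 0b11110000010001001101010101 in binary.
Add column by column in base 2, right to left:
  1+1 = 0 carry 1
  0+0+1 = 1
  0+1 = 1
  0+0 = 0
  1+1 = 0 carry 1
  1+0+1 = 0 carry 1
  1+1+1 = 1 carry 1
  1+0+1 = 0 carry 1
  1+1+1 = 1 carry 1
  1+1+1 = 1 carry 1
  1+0+1 = 0 carry 1
  1+0+1 = 0 carry 1
  1+1+1 = 1 carry 1
  1+0+1 = 0 carry 1
  0+0+1 = 1
  0+0 = 0
  1+1 = 0 carry 1
  1+0+1 = 0 carry 1
  1+0+1 = 0 carry 1
  0+0+1 = 1
  1+0 = 1
  1+0 = 1
  1+1 = 0 carry 1
  0+1+1 = 0 carry 1
  0+1+1 = 0 carry 1
  0+1+1 = 0 carry 1
  1+0+1 = 0 carry 1
  final carry 1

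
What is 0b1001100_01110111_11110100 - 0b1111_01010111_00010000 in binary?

0b1111010010000011100100

Subtract column by column in base 2:
  0-0 → 0
  0-0 → 0
  1-0 → 1
  0-0 → 0
  1-1 → 0
  1-0 → 1
  1-0 → 1
  1-0 → 1
  1-1 → 0
  1-1 → 0
  1-1 → 0
  0-0 → 0
  1-1 → 0
  1-0 → 1
  1-1 → 0
  0-0 → 0
  0-1 → 1 (borrow)
  0-1-1 → 0 (borrow)
  1-1-1 → 1 (borrow)
  1-1-1 → 1 (borrow)
  0-0-1 → 1 (borrow)
  0-0-1 → 1 (borrow)
  1-0-1 → 0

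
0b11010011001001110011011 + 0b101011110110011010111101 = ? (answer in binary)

0b1000110001111101001011000

Add column by column in base 2, right to left:
  1+1 = 0 carry 1
  1+0+1 = 0 carry 1
  0+1+1 = 0 carry 1
  1+1+1 = 1 carry 1
  1+1+1 = 1 carry 1
  0+1+1 = 0 carry 1
  0+0+1 = 1
  1+1 = 0 carry 1
  1+0+1 = 0 carry 1
  1+1+1 = 1 carry 1
  0+1+1 = 0 carry 1
  0+0+1 = 1
  1+0 = 1
  0+1 = 1
  0+1 = 1
  1+0 = 1
  1+1 = 0 carry 1
  0+1+1 = 0 carry 1
  0+1+1 = 0 carry 1
  1+1+1 = 1 carry 1
  0+0+1 = 1
  1+1 = 0 carry 1
  1+0+1 = 0 carry 1
  0+1+1 = 0 carry 1
  final carry 1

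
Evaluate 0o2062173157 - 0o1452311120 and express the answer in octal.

Subtract column by column in base 8:
  7-0 → 7
  5-2 → 3
  1-1 → 0
  3-1 → 2
  7-1 → 6
  1-3 → 6 (borrow)
  2-2-1 → 7 (borrow)
  6-5-1 → 0
  0-4 → 4 (borrow)
  2-1-1 → 0

0o407662037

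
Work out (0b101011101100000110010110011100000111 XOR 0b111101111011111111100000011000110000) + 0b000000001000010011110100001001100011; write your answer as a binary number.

0b10110100000001101101010001110011010

First 0b101011101100000110010110011100000111 XOR 0b111101111011111111100000011000110000 = 0b010110010111111001110110000100110111.
Add column by column in base 2, right to left:
  1+1 = 0 carry 1
  1+1+1 = 1 carry 1
  1+0+1 = 0 carry 1
  0+0+1 = 1
  1+0 = 1
  1+1 = 0 carry 1
  0+1+1 = 0 carry 1
  0+0+1 = 1
  1+0 = 1
  0+1 = 1
  0+0 = 0
  0+0 = 0
  0+0 = 0
  1+0 = 1
  1+1 = 0 carry 1
  0+0+1 = 1
  1+1 = 0 carry 1
  1+1+1 = 1 carry 1
  1+1+1 = 1 carry 1
  0+1+1 = 0 carry 1
  0+0+1 = 1
  1+0 = 1
  1+1 = 0 carry 1
  1+0+1 = 0 carry 1
  1+0+1 = 0 carry 1
  1+0+1 = 0 carry 1
  1+0+1 = 0 carry 1
  0+1+1 = 0 carry 1
  1+0+1 = 0 carry 1
  0+0+1 = 1
  0+0 = 0
  1+0 = 1
  1+0 = 1
  0+0 = 0
  1+0 = 1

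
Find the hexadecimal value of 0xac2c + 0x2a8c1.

0x354ed

Add column by column in base 16, right to left:
  c+1 = d
  2+c = e
  c+8 = 4 carry 1
  a+a+1 = 5 carry 1
  0+2+1 = 3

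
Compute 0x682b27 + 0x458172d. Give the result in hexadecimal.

Add column by column in base 16, right to left:
  7+d = 4 carry 1
  2+2+1 = 5
  b+7 = 2 carry 1
  2+1+1 = 4
  8+8 = 0 carry 1
  6+5+1 = c
  0+4 = 4

0x4c04254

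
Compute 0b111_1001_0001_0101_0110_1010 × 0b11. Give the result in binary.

Multiply each base-2 digit by 3, carrying:
  0×3 = 0 → write 0
  1×3 = 3 → write 1 carry 1
  0×3+1 = 1 → write 1
  1×3 = 3 → write 1 carry 1
  0×3+1 = 1 → write 1
  1×3 = 3 → write 1 carry 1
  1×3+1 = 4 → write 0 carry 2
  0×3+2 = 2 → write 0 carry 1
  1×3+1 = 4 → write 0 carry 2
  0×3+2 = 2 → write 0 carry 1
  1×3+1 = 4 → write 0 carry 2
  0×3+2 = 2 → write 0 carry 1
  1×3+1 = 4 → write 0 carry 2
  0×3+2 = 2 → write 0 carry 1
  0×3+1 = 1 → write 1
  0×3 = 0 → write 0
  1×3 = 3 → write 1 carry 1
  0×3+1 = 1 → write 1
  0×3 = 0 → write 0
  1×3 = 3 → write 1 carry 1
  1×3+1 = 4 → write 0 carry 2
  1×3+2 = 5 → write 1 carry 2
  1×3+2 = 5 → write 1 carry 2
  remaining carry: 10

0b1011010110100000000111110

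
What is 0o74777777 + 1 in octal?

The trailing 6 digits are 7 (max in base 8), so adding 1 cascades: they roll to 0 and the next digit up increments.

0o75000000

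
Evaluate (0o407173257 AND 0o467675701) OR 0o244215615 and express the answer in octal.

0o647275615

0o407173257 AND 0o467675701 = 0o407071201.
Then OR with 0o244215615.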